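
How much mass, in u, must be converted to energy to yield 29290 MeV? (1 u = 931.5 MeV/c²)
m = E/c² = 31.44 u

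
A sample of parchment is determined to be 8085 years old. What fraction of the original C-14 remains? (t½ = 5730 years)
N/N₀ = (1/2)^(t/t½) = 0.3761 = 37.6%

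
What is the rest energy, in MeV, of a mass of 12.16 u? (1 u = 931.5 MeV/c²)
E = mc² = 11330 MeV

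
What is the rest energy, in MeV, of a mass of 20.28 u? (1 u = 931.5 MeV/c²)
E = mc² = 18890 MeV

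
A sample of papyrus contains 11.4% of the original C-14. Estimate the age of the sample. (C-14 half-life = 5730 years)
Age = t½ × log₂(1/ratio) = 17950 years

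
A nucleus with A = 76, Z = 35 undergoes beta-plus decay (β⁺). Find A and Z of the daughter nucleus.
Daughter: A = 76, Z = 34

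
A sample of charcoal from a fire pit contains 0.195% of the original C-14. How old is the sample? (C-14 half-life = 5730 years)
Age = t½ × log₂(1/ratio) = 51580 years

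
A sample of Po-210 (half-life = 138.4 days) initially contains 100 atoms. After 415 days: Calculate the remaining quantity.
N = N₀(1/2)^(t/t½) = 12.51 atoms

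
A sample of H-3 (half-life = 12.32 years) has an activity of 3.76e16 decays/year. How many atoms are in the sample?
N = A/λ = 6.683e17 atoms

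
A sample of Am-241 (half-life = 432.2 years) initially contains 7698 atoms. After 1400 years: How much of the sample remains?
N = N₀(1/2)^(t/t½) = 815.2 atoms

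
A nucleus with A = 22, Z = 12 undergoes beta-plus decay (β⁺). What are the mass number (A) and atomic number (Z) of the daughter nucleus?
Daughter: A = 22, Z = 11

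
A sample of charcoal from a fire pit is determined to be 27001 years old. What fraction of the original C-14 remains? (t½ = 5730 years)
N/N₀ = (1/2)^(t/t½) = 0.03815 = 3.81%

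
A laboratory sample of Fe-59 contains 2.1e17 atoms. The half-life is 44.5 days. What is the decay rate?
A = λN = 3.271e15 decays/day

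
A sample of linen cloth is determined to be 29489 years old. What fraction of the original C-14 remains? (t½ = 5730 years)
N/N₀ = (1/2)^(t/t½) = 0.02823 = 2.82%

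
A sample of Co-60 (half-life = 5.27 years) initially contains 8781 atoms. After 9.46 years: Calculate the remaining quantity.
N = N₀(1/2)^(t/t½) = 2530 atoms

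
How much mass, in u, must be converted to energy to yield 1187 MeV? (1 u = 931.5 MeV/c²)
m = E/c² = 1.274 u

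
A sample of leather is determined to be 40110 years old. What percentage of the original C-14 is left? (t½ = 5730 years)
N/N₀ = (1/2)^(t/t½) = 0.007812 = 0.781%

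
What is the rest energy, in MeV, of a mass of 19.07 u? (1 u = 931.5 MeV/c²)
E = mc² = 17760 MeV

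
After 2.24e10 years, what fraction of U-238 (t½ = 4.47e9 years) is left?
N/N₀ = (1/2)^(t/t½) = 0.03101 = 3.1%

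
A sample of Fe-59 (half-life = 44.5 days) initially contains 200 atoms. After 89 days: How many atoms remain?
N = N₀(1/2)^(t/t½) = 50 atoms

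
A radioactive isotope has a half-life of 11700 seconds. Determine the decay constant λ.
λ = ln(2)/t½ = 5.924e-5 second⁻¹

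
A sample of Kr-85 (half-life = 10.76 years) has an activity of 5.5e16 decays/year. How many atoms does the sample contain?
N = A/λ = 8.538e17 atoms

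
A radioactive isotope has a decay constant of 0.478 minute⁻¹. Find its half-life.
t½ = ln(2)/λ = 1.45 minutes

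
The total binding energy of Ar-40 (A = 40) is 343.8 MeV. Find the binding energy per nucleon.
B.E./A = 343.8/40 = 8.595 MeV/nucleon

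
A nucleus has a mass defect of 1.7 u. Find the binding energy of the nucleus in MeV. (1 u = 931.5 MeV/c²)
B.E. = Δm × 931.5 = 1584 MeV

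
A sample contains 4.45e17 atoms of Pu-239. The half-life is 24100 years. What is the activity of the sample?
A = λN = 1.28e13 decays/year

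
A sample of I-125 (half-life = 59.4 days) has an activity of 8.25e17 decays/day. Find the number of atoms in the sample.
N = A/λ = 7.07e19 atoms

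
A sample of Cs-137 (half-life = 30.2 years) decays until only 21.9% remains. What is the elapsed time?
t = t½ × log₂(N₀/N) = 66.17 years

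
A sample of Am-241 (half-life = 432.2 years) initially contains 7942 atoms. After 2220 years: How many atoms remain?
N = N₀(1/2)^(t/t½) = 225.8 atoms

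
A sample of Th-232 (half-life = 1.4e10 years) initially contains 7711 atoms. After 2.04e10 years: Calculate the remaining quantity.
N = N₀(1/2)^(t/t½) = 2808 atoms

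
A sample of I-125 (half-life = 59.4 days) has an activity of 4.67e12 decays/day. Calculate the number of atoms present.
N = A/λ = 4.002e14 atoms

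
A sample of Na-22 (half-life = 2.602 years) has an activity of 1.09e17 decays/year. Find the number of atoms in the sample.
N = A/λ = 4.092e17 atoms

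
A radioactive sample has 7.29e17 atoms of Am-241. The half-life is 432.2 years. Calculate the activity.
A = λN = 1.169e15 decays/year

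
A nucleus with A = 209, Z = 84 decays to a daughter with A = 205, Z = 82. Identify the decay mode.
ΔA = -4, ΔZ = -2 ⇒ alpha decay (α)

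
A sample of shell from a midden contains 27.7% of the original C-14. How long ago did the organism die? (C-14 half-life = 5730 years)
Age = t½ × log₂(1/ratio) = 10610 years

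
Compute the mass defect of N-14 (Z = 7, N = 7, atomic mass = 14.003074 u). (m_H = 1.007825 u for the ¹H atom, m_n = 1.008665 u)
Δm = Z·m_H + N·m_n − M = 0.1124 u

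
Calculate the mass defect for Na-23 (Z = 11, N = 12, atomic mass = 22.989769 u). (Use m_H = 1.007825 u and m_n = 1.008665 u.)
Δm = Z·m_H + N·m_n − M = 0.2003 u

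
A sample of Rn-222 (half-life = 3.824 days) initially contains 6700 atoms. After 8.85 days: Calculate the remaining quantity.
N = N₀(1/2)^(t/t½) = 1347 atoms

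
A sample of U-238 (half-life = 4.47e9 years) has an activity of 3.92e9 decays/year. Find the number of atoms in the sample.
N = A/λ = 2.528e19 atoms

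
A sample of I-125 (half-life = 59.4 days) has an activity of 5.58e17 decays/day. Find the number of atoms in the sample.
N = A/λ = 4.782e19 atoms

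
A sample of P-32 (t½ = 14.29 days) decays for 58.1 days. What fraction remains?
N/N₀ = (1/2)^(t/t½) = 0.05971 = 5.97%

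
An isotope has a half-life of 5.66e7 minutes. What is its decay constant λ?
λ = ln(2)/t½ = 1.225e-8 minute⁻¹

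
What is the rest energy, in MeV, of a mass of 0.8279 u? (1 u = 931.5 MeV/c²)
E = mc² = 771.2 MeV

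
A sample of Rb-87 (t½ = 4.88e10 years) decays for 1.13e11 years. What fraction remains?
N/N₀ = (1/2)^(t/t½) = 0.2009 = 20.1%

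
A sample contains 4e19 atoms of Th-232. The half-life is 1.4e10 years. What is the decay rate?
A = λN = 1.98e9 decays/year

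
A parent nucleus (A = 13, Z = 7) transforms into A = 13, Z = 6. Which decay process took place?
ΔA = 0, ΔZ = -1 ⇒ beta-plus decay (β⁺) or electron capture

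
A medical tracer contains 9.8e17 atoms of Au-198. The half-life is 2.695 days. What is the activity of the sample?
A = λN = 2.521e17 decays/day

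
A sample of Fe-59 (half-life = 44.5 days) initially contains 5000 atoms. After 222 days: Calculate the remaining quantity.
N = N₀(1/2)^(t/t½) = 157.5 atoms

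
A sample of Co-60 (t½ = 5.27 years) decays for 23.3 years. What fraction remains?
N/N₀ = (1/2)^(t/t½) = 0.04667 = 4.67%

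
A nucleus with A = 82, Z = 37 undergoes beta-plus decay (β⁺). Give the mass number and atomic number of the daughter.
Daughter: A = 82, Z = 36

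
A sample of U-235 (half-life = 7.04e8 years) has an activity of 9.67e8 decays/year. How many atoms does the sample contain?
N = A/λ = 9.821e17 atoms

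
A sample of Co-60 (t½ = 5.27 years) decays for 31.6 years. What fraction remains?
N/N₀ = (1/2)^(t/t½) = 0.01567 = 1.57%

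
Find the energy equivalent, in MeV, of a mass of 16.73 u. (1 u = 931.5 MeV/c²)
E = mc² = 15580 MeV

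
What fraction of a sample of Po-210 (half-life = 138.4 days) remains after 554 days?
N/N₀ = (1/2)^(t/t½) = 0.06237 = 6.24%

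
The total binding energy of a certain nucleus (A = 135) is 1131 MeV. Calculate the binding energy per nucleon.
B.E./A = 1131/135 = 8.378 MeV/nucleon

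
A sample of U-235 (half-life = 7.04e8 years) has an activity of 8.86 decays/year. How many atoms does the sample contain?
N = A/λ = 8.999e9 atoms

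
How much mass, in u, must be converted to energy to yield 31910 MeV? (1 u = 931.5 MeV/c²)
m = E/c² = 34.26 u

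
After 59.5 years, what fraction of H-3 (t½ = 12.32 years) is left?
N/N₀ = (1/2)^(t/t½) = 0.03517 = 3.52%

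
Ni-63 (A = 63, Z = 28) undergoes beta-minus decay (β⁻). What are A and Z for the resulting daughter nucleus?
Daughter: A = 63, Z = 29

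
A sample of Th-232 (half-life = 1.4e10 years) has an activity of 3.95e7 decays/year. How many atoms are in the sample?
N = A/λ = 7.978e17 atoms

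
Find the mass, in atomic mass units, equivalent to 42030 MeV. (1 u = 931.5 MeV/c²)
m = E/c² = 45.12 u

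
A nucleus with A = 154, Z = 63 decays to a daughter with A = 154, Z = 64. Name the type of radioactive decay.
ΔA = 0, ΔZ = +1 ⇒ beta-minus decay (β⁻)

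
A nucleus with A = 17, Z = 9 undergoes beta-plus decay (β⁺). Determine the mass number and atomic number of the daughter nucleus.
Daughter: A = 17, Z = 8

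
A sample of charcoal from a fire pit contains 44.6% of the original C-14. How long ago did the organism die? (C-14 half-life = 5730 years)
Age = t½ × log₂(1/ratio) = 6675 years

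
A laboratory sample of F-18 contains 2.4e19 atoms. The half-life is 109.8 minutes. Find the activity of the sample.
A = λN = 1.515e17 decays/minute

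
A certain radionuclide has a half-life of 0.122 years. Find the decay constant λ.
λ = ln(2)/t½ = 5.682 year⁻¹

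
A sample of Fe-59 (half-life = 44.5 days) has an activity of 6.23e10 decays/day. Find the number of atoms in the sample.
N = A/λ = 4e12 atoms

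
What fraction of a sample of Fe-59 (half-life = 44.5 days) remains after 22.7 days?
N/N₀ = (1/2)^(t/t½) = 0.7022 = 70.2%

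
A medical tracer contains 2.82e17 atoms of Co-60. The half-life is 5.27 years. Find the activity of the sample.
A = λN = 3.709e16 decays/year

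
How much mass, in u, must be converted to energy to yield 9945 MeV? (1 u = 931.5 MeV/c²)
m = E/c² = 10.68 u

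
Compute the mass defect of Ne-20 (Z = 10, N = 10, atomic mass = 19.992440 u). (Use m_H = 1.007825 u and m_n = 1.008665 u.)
Δm = Z·m_H + N·m_n − M = 0.1725 u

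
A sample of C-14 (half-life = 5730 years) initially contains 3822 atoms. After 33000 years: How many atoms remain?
N = N₀(1/2)^(t/t½) = 70.57 atoms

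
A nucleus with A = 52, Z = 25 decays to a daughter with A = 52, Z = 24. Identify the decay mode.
ΔA = 0, ΔZ = -1 ⇒ beta-plus decay (β⁺) or electron capture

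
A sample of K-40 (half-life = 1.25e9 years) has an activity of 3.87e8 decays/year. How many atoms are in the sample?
N = A/λ = 6.979e17 atoms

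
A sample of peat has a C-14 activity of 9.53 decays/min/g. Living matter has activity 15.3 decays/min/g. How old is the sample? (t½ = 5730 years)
Age = t½ × log₂(A₀/A) = 3913 years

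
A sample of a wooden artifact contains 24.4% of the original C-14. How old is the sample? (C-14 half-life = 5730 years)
Age = t½ × log₂(1/ratio) = 11660 years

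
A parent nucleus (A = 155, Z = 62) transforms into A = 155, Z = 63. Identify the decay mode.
ΔA = 0, ΔZ = +1 ⇒ beta-minus decay (β⁻)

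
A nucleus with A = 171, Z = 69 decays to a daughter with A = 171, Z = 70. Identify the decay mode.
ΔA = 0, ΔZ = +1 ⇒ beta-minus decay (β⁻)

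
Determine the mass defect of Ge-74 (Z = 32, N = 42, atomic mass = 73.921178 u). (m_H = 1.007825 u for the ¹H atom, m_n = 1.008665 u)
Δm = Z·m_H + N·m_n − M = 0.6932 u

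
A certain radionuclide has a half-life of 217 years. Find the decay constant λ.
λ = ln(2)/t½ = 0.003194 year⁻¹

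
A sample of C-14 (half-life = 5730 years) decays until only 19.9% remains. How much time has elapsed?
t = t½ × log₂(N₀/N) = 13350 years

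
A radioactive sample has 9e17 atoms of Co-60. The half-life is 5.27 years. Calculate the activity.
A = λN = 1.184e17 decays/year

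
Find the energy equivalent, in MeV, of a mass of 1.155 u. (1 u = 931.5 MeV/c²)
E = mc² = 1076 MeV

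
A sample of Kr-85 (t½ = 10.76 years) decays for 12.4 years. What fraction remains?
N/N₀ = (1/2)^(t/t½) = 0.4499 = 45%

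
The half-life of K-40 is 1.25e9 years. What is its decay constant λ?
λ = ln(2)/t½ = 5.545e-10 year⁻¹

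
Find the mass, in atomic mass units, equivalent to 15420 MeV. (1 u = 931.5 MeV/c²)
m = E/c² = 16.55 u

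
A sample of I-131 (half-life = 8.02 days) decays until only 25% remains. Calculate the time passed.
t = t½ × log₂(N₀/N) = 16.04 days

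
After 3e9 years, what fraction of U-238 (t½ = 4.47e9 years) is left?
N/N₀ = (1/2)^(t/t½) = 0.628 = 62.8%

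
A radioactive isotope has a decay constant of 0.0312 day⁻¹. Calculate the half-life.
t½ = ln(2)/λ = 22.22 days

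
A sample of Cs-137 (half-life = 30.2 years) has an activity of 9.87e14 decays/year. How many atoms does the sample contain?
N = A/λ = 4.3e16 atoms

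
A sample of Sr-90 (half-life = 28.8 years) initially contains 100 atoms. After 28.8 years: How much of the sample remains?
N = N₀(1/2)^(t/t½) = 50 atoms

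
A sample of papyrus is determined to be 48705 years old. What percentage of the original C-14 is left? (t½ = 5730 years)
N/N₀ = (1/2)^(t/t½) = 0.002762 = 0.276%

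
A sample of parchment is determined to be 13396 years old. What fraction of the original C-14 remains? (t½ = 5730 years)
N/N₀ = (1/2)^(t/t½) = 0.1978 = 19.8%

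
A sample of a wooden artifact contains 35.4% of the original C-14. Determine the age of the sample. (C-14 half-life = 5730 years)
Age = t½ × log₂(1/ratio) = 8585 years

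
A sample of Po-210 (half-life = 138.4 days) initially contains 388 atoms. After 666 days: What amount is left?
N = N₀(1/2)^(t/t½) = 13.81 atoms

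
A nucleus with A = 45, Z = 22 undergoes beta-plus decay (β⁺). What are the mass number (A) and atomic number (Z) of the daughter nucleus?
Daughter: A = 45, Z = 21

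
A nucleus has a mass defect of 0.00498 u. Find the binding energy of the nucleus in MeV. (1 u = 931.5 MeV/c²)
B.E. = Δm × 931.5 = 4.639 MeV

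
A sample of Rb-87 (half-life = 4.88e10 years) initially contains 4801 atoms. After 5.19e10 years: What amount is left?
N = N₀(1/2)^(t/t½) = 2297 atoms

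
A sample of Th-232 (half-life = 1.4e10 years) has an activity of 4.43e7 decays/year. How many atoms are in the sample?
N = A/λ = 8.948e17 atoms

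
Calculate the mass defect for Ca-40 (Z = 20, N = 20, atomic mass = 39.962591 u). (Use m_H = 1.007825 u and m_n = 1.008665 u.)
Δm = Z·m_H + N·m_n − M = 0.3672 u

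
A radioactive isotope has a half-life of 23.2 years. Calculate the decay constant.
λ = ln(2)/t½ = 0.02988 year⁻¹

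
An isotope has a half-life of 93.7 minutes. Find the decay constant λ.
λ = ln(2)/t½ = 0.007398 minute⁻¹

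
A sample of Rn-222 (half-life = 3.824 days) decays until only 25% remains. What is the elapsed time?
t = t½ × log₂(N₀/N) = 7.648 days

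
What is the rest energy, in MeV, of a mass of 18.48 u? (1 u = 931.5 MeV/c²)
E = mc² = 17210 MeV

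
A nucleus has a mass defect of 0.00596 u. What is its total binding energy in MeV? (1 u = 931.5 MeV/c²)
B.E. = Δm × 931.5 = 5.552 MeV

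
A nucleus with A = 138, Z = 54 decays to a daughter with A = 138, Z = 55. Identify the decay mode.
ΔA = 0, ΔZ = +1 ⇒ beta-minus decay (β⁻)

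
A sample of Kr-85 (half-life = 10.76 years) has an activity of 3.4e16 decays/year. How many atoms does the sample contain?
N = A/λ = 5.278e17 atoms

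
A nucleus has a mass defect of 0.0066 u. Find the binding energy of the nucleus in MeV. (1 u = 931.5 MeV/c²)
B.E. = Δm × 931.5 = 6.148 MeV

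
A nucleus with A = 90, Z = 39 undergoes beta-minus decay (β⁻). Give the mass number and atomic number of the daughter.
Daughter: A = 90, Z = 40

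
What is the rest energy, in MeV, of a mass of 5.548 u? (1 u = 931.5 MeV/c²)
E = mc² = 5168 MeV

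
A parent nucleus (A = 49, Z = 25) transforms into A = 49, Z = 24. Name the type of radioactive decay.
ΔA = 0, ΔZ = -1 ⇒ beta-plus decay (β⁺) or electron capture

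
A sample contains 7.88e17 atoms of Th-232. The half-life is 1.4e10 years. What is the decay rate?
A = λN = 3.901e7 decays/year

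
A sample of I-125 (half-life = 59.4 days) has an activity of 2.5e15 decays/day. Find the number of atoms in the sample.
N = A/λ = 2.142e17 atoms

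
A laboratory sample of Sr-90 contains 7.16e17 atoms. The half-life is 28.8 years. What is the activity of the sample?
A = λN = 1.723e16 decays/year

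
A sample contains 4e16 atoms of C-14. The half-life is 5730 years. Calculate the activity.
A = λN = 4.839e12 decays/year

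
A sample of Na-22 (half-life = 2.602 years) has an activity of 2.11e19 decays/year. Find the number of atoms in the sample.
N = A/λ = 7.921e19 atoms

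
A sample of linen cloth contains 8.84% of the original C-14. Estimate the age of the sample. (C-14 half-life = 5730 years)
Age = t½ × log₂(1/ratio) = 20050 years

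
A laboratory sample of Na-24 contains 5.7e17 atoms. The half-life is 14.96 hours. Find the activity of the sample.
A = λN = 2.641e16 decays/hour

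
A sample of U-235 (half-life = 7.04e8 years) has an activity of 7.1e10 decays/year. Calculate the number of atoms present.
N = A/λ = 7.211e19 atoms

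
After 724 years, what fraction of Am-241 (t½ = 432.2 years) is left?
N/N₀ = (1/2)^(t/t½) = 0.3131 = 31.3%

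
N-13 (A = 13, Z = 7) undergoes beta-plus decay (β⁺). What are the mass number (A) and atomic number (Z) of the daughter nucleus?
Daughter: A = 13, Z = 6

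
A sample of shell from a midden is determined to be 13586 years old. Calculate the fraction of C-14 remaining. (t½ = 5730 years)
N/N₀ = (1/2)^(t/t½) = 0.1933 = 19.3%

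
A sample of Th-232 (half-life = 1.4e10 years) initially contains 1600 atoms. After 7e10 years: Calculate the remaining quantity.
N = N₀(1/2)^(t/t½) = 50 atoms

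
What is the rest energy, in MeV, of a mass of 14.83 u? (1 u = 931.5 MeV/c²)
E = mc² = 13810 MeV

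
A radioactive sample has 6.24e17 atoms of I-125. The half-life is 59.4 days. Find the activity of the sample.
A = λN = 7.282e15 decays/day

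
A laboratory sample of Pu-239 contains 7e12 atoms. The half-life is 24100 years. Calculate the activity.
A = λN = 2.013e8 decays/year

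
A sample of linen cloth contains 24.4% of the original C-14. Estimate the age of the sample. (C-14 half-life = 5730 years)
Age = t½ × log₂(1/ratio) = 11660 years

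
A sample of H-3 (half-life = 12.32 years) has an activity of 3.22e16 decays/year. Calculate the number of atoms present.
N = A/λ = 5.723e17 atoms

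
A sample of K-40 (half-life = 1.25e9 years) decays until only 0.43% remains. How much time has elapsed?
t = t½ × log₂(N₀/N) = 9.827e9 years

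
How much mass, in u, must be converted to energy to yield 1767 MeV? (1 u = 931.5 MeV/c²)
m = E/c² = 1.897 u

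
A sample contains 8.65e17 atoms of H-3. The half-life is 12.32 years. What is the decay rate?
A = λN = 4.867e16 decays/year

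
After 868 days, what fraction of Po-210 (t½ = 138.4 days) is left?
N/N₀ = (1/2)^(t/t½) = 0.01294 = 1.29%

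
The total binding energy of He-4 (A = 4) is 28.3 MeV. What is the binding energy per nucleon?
B.E./A = 28.3/4 = 7.075 MeV/nucleon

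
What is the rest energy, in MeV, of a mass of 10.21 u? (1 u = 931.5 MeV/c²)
E = mc² = 9511 MeV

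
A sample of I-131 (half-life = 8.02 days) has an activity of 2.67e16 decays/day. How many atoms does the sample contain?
N = A/λ = 3.089e17 atoms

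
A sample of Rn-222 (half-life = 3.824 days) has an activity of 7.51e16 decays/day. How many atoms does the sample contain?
N = A/λ = 4.143e17 atoms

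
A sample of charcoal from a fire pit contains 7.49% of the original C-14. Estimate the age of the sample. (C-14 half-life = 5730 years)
Age = t½ × log₂(1/ratio) = 21420 years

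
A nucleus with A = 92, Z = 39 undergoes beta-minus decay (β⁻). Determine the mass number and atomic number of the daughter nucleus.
Daughter: A = 92, Z = 40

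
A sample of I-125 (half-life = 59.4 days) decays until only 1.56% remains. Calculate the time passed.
t = t½ × log₂(N₀/N) = 356.5 days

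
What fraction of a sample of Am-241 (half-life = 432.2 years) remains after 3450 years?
N/N₀ = (1/2)^(t/t½) = 0.003954 = 0.395%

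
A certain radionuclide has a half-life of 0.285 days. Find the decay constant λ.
λ = ln(2)/t½ = 2.432 day⁻¹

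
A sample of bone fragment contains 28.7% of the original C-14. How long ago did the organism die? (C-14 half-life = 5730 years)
Age = t½ × log₂(1/ratio) = 10320 years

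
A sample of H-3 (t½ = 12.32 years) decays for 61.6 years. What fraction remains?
N/N₀ = (1/2)^(t/t½) = 0.03125 = 3.12%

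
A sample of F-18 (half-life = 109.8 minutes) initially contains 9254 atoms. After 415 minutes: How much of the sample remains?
N = N₀(1/2)^(t/t½) = 673.8 atoms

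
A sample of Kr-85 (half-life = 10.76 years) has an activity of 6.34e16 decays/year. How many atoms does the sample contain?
N = A/λ = 9.842e17 atoms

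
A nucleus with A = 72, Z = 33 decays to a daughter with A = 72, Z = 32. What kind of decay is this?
ΔA = 0, ΔZ = -1 ⇒ beta-plus decay (β⁺) or electron capture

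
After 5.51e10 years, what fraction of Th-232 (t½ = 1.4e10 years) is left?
N/N₀ = (1/2)^(t/t½) = 0.06535 = 6.53%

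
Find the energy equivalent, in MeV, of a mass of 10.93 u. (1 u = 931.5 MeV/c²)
E = mc² = 10180 MeV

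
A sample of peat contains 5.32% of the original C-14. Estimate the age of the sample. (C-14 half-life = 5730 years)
Age = t½ × log₂(1/ratio) = 24250 years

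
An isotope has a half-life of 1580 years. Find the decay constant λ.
λ = ln(2)/t½ = 4.387e-4 year⁻¹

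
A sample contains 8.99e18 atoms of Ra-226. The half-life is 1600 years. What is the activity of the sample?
A = λN = 3.895e15 decays/year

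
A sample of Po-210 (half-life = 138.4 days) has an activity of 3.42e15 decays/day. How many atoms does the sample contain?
N = A/λ = 6.829e17 atoms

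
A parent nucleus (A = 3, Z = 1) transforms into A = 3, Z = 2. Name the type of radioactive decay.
ΔA = 0, ΔZ = +1 ⇒ beta-minus decay (β⁻)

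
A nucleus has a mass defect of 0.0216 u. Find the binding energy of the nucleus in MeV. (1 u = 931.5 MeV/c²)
B.E. = Δm × 931.5 = 20.12 MeV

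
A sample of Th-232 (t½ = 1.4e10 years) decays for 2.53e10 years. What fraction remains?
N/N₀ = (1/2)^(t/t½) = 0.2858 = 28.6%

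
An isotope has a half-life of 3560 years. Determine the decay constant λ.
λ = ln(2)/t½ = 1.947e-4 year⁻¹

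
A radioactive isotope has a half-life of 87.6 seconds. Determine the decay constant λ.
λ = ln(2)/t½ = 0.007913 second⁻¹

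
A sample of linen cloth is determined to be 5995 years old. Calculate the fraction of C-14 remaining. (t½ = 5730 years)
N/N₀ = (1/2)^(t/t½) = 0.4842 = 48.4%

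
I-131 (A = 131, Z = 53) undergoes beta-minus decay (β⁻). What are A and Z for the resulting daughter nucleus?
Daughter: A = 131, Z = 54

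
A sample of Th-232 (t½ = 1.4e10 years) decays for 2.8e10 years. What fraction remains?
N/N₀ = (1/2)^(t/t½) = 0.25 = 25%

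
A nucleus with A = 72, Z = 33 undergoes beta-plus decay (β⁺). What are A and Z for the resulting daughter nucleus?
Daughter: A = 72, Z = 32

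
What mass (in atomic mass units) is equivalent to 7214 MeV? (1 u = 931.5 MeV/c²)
m = E/c² = 7.744 u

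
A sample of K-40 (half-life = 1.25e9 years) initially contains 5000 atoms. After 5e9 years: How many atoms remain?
N = N₀(1/2)^(t/t½) = 312.5 atoms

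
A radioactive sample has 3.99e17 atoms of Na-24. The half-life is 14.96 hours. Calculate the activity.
A = λN = 1.849e16 decays/hour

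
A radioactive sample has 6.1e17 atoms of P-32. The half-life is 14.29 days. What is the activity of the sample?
A = λN = 2.959e16 decays/day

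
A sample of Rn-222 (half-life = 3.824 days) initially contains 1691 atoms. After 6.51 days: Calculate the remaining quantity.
N = N₀(1/2)^(t/t½) = 519.6 atoms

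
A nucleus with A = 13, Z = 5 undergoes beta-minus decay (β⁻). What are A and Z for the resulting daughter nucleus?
Daughter: A = 13, Z = 6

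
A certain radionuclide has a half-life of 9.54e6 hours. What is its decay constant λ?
λ = ln(2)/t½ = 7.266e-8 hour⁻¹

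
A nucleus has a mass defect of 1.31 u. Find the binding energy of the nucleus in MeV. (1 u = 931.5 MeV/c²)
B.E. = Δm × 931.5 = 1220 MeV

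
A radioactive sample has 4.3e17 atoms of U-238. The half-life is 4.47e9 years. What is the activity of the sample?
A = λN = 6.668e7 decays/year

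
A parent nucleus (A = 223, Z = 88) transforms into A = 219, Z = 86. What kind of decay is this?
ΔA = -4, ΔZ = -2 ⇒ alpha decay (α)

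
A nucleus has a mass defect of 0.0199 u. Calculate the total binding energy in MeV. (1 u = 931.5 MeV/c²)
B.E. = Δm × 931.5 = 18.54 MeV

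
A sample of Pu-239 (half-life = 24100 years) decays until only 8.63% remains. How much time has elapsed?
t = t½ × log₂(N₀/N) = 85180 years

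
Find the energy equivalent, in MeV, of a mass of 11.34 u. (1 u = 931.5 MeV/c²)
E = mc² = 10560 MeV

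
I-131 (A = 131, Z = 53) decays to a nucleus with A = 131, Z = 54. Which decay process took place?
ΔA = 0, ΔZ = +1 ⇒ beta-minus decay (β⁻)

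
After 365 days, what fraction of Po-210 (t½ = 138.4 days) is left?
N/N₀ = (1/2)^(t/t½) = 0.1607 = 16.1%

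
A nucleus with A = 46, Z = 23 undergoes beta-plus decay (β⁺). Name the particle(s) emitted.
β⁺: positron (e⁺) + neutrino (νₑ)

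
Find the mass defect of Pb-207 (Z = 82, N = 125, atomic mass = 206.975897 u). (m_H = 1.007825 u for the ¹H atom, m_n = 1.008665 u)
Δm = Z·m_H + N·m_n − M = 1.749 u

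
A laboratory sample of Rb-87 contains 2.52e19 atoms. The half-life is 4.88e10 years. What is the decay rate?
A = λN = 3.579e8 decays/year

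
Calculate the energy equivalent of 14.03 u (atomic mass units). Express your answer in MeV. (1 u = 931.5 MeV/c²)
E = mc² = 13070 MeV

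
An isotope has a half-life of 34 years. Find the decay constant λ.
λ = ln(2)/t½ = 0.02039 year⁻¹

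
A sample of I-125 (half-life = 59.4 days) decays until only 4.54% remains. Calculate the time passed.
t = t½ × log₂(N₀/N) = 265 days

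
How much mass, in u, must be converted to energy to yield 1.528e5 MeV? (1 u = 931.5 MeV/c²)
m = E/c² = 164 u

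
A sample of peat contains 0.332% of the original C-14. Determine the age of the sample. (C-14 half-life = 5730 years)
Age = t½ × log₂(1/ratio) = 47180 years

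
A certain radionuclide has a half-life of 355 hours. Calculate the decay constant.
λ = ln(2)/t½ = 0.001953 hour⁻¹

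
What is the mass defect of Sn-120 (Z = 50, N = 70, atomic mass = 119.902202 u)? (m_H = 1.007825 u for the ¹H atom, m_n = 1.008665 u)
Δm = Z·m_H + N·m_n − M = 1.096 u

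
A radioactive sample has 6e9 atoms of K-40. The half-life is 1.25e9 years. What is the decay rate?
A = λN = 3.327 decays/year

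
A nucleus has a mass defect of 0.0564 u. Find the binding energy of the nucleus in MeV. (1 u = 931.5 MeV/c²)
B.E. = Δm × 931.5 = 52.54 MeV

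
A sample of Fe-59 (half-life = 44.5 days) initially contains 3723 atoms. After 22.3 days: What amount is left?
N = N₀(1/2)^(t/t½) = 2631 atoms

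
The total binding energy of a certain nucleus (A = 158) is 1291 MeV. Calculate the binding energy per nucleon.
B.E./A = 1291/158 = 8.171 MeV/nucleon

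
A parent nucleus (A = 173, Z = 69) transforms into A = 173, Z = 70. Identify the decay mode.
ΔA = 0, ΔZ = +1 ⇒ beta-minus decay (β⁻)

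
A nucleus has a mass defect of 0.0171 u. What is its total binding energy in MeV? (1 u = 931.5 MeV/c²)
B.E. = Δm × 931.5 = 15.93 MeV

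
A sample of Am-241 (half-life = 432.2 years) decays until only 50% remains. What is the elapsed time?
t = t½ × log₂(N₀/N) = 432.2 years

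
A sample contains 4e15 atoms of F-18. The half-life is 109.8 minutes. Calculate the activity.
A = λN = 2.525e13 decays/minute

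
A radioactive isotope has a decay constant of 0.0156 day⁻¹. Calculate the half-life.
t½ = ln(2)/λ = 44.43 days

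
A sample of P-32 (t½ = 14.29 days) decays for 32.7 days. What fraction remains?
N/N₀ = (1/2)^(t/t½) = 0.2047 = 20.5%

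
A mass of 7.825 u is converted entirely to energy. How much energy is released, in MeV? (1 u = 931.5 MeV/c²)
E = mc² = 7289 MeV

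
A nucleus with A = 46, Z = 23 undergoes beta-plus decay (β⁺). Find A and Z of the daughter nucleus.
Daughter: A = 46, Z = 22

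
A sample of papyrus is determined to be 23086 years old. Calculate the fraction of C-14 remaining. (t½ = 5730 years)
N/N₀ = (1/2)^(t/t½) = 0.06126 = 6.13%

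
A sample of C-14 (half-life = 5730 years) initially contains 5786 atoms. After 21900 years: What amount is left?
N = N₀(1/2)^(t/t½) = 409.1 atoms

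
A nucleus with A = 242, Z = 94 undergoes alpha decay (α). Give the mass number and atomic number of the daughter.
Daughter: A = 238, Z = 92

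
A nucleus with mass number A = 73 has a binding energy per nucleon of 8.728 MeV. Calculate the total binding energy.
B.E. = 8.728 × 73 = 637.1 MeV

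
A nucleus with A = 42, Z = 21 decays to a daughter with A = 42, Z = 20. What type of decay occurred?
ΔA = 0, ΔZ = -1 ⇒ beta-plus decay (β⁺) or electron capture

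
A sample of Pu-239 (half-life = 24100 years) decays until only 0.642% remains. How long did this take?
t = t½ × log₂(N₀/N) = 1.755e5 years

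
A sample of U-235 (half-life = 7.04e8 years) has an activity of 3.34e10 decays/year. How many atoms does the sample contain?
N = A/λ = 3.392e19 atoms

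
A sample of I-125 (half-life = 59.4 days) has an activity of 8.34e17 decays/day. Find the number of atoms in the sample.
N = A/λ = 7.147e19 atoms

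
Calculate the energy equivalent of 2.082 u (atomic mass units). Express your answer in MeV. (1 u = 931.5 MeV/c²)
E = mc² = 1939 MeV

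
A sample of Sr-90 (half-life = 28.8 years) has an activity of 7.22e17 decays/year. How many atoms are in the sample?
N = A/λ = 3e19 atoms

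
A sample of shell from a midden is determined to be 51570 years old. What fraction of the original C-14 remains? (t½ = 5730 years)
N/N₀ = (1/2)^(t/t½) = 0.001953 = 0.195%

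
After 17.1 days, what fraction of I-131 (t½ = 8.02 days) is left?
N/N₀ = (1/2)^(t/t½) = 0.2281 = 22.8%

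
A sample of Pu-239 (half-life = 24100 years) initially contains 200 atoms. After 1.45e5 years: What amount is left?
N = N₀(1/2)^(t/t½) = 3.089 atoms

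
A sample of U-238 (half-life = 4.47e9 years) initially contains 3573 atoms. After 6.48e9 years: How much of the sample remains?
N = N₀(1/2)^(t/t½) = 1308 atoms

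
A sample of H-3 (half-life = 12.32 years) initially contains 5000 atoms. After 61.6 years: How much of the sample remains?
N = N₀(1/2)^(t/t½) = 156.2 atoms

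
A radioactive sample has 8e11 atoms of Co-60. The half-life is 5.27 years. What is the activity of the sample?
A = λN = 1.052e11 decays/year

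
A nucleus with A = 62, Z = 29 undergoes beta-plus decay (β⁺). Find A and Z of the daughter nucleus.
Daughter: A = 62, Z = 28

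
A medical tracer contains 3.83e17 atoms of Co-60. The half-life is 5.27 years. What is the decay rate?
A = λN = 5.037e16 decays/year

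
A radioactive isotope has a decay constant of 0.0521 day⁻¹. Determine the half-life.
t½ = ln(2)/λ = 13.3 days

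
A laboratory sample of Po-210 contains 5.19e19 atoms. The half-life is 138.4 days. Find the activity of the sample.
A = λN = 2.599e17 decays/day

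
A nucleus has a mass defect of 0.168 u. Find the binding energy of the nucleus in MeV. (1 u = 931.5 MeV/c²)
B.E. = Δm × 931.5 = 156.5 MeV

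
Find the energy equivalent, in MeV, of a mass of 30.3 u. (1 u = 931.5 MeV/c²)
E = mc² = 28220 MeV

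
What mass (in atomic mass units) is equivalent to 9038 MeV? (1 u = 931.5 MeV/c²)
m = E/c² = 9.703 u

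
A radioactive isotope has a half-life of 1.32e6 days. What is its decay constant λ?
λ = ln(2)/t½ = 5.251e-7 day⁻¹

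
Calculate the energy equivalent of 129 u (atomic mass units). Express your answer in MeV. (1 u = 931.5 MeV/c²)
E = mc² = 1.202e5 MeV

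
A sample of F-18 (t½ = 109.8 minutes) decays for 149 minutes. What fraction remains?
N/N₀ = (1/2)^(t/t½) = 0.3904 = 39%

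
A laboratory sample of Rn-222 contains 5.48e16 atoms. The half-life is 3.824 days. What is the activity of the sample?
A = λN = 9.933e15 decays/day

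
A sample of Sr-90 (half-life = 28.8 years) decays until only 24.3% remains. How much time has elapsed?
t = t½ × log₂(N₀/N) = 58.78 years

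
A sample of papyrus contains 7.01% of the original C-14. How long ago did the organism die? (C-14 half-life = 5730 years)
Age = t½ × log₂(1/ratio) = 21970 years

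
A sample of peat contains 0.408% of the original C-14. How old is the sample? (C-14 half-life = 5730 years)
Age = t½ × log₂(1/ratio) = 45480 years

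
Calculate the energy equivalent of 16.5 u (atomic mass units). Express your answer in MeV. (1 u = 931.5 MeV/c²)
E = mc² = 15370 MeV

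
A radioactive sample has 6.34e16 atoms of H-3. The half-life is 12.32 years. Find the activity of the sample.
A = λN = 3.567e15 decays/year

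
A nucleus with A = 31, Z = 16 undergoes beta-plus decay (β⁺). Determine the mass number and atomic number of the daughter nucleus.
Daughter: A = 31, Z = 15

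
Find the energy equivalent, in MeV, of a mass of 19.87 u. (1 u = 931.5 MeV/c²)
E = mc² = 18510 MeV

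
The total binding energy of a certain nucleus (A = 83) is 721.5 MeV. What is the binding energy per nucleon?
B.E./A = 721.5/83 = 8.693 MeV/nucleon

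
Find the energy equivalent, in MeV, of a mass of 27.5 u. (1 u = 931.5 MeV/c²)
E = mc² = 25620 MeV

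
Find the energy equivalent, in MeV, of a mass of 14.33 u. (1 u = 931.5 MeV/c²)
E = mc² = 13350 MeV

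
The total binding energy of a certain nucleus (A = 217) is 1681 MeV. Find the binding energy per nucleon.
B.E./A = 1681/217 = 7.747 MeV/nucleon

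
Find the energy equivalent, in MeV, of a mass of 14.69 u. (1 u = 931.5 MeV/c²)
E = mc² = 13680 MeV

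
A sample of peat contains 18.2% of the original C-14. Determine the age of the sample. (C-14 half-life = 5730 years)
Age = t½ × log₂(1/ratio) = 14080 years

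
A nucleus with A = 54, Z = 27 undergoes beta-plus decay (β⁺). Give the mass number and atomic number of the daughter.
Daughter: A = 54, Z = 26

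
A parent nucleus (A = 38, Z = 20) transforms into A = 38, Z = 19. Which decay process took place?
ΔA = 0, ΔZ = -1 ⇒ beta-plus decay (β⁺) or electron capture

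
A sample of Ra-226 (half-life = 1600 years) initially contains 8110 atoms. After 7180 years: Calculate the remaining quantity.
N = N₀(1/2)^(t/t½) = 361.5 atoms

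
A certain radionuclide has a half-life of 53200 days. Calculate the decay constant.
λ = ln(2)/t½ = 1.303e-5 day⁻¹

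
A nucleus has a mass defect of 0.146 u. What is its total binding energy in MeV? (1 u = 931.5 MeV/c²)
B.E. = Δm × 931.5 = 136 MeV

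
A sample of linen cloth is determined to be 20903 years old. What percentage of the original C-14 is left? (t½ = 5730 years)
N/N₀ = (1/2)^(t/t½) = 0.07977 = 7.98%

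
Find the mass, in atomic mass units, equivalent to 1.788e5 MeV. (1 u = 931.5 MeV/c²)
m = E/c² = 191.9 u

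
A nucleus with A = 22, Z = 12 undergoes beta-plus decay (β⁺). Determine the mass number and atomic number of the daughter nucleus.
Daughter: A = 22, Z = 11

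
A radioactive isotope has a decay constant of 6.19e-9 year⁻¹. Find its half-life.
t½ = ln(2)/λ = 1.12e8 years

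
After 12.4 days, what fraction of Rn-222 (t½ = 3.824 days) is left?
N/N₀ = (1/2)^(t/t½) = 0.1056 = 10.6%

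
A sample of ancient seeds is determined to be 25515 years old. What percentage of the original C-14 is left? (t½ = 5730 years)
N/N₀ = (1/2)^(t/t½) = 0.04566 = 4.57%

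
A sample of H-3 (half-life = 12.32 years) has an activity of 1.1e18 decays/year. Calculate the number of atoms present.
N = A/λ = 1.955e19 atoms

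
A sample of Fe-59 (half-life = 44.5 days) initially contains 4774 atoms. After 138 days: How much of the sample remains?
N = N₀(1/2)^(t/t½) = 556.4 atoms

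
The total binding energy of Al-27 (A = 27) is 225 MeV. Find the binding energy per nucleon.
B.E./A = 225/27 = 8.333 MeV/nucleon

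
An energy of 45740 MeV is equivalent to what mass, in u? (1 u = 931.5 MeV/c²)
m = E/c² = 49.1 u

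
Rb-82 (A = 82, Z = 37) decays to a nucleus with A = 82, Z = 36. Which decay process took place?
ΔA = 0, ΔZ = -1 ⇒ beta-plus decay (β⁺) or electron capture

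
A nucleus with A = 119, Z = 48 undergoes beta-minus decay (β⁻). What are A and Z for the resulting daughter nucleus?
Daughter: A = 119, Z = 49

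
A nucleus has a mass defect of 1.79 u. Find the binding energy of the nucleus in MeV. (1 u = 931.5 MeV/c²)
B.E. = Δm × 931.5 = 1667 MeV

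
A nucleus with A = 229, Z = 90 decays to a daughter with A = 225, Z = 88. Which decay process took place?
ΔA = -4, ΔZ = -2 ⇒ alpha decay (α)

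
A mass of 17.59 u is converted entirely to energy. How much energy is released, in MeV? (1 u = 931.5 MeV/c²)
E = mc² = 16390 MeV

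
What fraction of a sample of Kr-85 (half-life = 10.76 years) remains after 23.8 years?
N/N₀ = (1/2)^(t/t½) = 0.2159 = 21.6%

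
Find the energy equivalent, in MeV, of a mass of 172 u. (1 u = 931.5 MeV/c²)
E = mc² = 1.602e5 MeV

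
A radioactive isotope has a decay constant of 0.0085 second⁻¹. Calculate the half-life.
t½ = ln(2)/λ = 81.55 seconds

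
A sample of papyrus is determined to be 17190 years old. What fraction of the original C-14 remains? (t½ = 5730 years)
N/N₀ = (1/2)^(t/t½) = 0.125 = 12.5%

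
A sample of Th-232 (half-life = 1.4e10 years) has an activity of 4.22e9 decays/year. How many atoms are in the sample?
N = A/λ = 8.523e19 atoms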